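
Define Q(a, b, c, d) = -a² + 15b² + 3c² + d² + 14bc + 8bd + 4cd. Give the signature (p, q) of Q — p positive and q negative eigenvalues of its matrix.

The associated matrix is A = [[-1, 0, 0, 0], [0, 15, 7, 4], [0, 7, 3, 2], [0, 4, 2, 1]].
Symmetric row and column elimination reduces A to a congruent diagonal form with pivots -1, 15, -4/15, 0.
Counting signs: 1 positive, 2 negative, 1 zero.

(1, 2)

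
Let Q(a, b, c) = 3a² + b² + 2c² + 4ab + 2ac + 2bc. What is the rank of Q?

The associated matrix is A = [[3, 2, 1], [2, 1, 1], [1, 1, 2]].
Applying the same elementary operations to the rows and columns of A produces a congruent diagonal matrix with entries 3, -1/3, 2.
That gives 2 positive, 1 negative pivots.
The rank is the number of nonzero pivots: 3.

3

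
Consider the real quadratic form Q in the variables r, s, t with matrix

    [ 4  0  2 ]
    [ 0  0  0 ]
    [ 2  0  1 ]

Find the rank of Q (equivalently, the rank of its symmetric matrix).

Congruent diagonalization of A (simultaneous row and column reduction) yields pivots 4, 0, 0.
That gives 1 positive, 2 zero pivots.
The rank is the number of nonzero pivots: 1.

1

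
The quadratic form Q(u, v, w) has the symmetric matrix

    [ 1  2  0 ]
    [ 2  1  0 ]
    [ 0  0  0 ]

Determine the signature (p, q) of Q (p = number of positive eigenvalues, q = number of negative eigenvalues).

(1, 1)

Applying the same elementary operations to the rows and columns of A produces a congruent diagonal matrix with entries 1, -3, 0.
That gives 1 positive, 1 negative, 1 zero pivots.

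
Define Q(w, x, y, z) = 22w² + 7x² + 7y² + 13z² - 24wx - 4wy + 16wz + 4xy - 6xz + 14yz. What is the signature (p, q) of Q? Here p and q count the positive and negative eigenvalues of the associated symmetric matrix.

Write A = [[22, -12, -2, 8], [-12, 7, 2, -3], [-2, 2, 7, 7], [8, -3, 7, 13]].
Symmetric row and column elimination reduces A to a congruent diagonal form with pivots 22, 5/11, 5, 1.
So there are 4 positive pivots.

(4, 0)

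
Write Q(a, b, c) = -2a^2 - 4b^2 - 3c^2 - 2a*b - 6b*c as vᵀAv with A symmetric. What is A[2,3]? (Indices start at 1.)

The coefficient of b·c in Q is -6. For a symmetric A this equals A[2,3] + A[3,2] = 2·A[2,3].
So A[2,3] = -6/2 = -3.

-3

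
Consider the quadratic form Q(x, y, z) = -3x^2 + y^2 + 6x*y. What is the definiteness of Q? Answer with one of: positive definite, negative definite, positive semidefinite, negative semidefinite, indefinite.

The associated matrix is A = [[-3, 3, 0], [3, 1, 0], [0, 0, 0]].
Row-reducing A symmetrically gives the diagonal entries -3, 4, 0.
Counting signs: 1 positive, 1 negative, 1 zero.
Hence Q is indefinite.

indefinite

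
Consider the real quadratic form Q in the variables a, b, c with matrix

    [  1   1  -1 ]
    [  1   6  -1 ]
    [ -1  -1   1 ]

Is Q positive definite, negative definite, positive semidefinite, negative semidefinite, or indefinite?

Congruent diagonalization of A (simultaneous row and column reduction) yields pivots 1, 5, 0.
Counting signs: 2 positive, 1 zero.
Hence Q is positive semidefinite.

positive semidefinite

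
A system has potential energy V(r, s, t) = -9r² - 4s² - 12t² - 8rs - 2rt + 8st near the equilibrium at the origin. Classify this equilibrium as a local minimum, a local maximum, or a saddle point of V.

local maximum

The Hessian at the origin is H = [[-18, -8, -2], [-8, -8, 8], [-2, 8, -24]].
Applying the same elementary operations to the rows and columns of H produces a congruent diagonal matrix with entries -18, -40/9, -6.
So there are 3 negative pivots.
H is negative definite, so the origin is a strict local maximum.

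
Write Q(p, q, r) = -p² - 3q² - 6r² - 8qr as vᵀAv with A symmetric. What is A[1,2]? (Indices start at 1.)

The coefficient of p·q in Q is 0. For a symmetric A this equals A[1,2] + A[2,1] = 2·A[1,2].
So A[1,2] = 0/2 = 0.

0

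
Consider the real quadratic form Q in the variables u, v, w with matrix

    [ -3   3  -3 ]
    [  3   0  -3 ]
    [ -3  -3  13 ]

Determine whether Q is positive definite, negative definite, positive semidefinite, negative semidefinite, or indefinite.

Congruent diagonalization of A (simultaneous row and column reduction) yields pivots -3, 3, 4.
So there are 2 positive, 1 negative pivots.
Hence Q is indefinite.

indefinite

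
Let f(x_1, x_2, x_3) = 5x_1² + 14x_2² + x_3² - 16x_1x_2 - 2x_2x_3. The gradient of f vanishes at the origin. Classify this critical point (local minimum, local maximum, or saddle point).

The Hessian at the origin is H = [[10, -16, 0], [-16, 28, -2], [0, -2, 2]].
An LDLᵀ factorisation of H has diagonal entries 10, 12/5, 1/3.
Counting signs: 3 positive.
H is positive definite, so the origin is a strict local minimum.

local minimum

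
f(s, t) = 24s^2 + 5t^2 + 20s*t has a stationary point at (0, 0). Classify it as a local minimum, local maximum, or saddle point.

local minimum

The Hessian at the origin is H = [[48, 20], [20, 10]].
det H = 48·10 − (20)² = 80 > 0 and H[1,1] = 48 > 0, so H is positive definite.
Therefore the origin is a local minimum.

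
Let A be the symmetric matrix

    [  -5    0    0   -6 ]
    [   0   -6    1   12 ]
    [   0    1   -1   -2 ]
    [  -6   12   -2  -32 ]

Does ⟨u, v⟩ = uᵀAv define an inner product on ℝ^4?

Leading principal minors: Δ_1 = -5, Δ_2 = 30, Δ_3 = -25, Δ_4 = 20.
The signs alternate starting with Δ_1 < 0, so by Sylvester's criterion Q is negative definite.
⟨·,·⟩ is an inner product exactly when A is positive definite.

no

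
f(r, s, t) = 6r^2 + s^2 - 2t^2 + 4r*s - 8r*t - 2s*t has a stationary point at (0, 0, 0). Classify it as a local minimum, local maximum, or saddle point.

saddle point

The Hessian at the origin is H = [[12, 4, -8], [4, 2, -2], [-8, -2, -4]].
Symmetric row and column elimination reduces H to a congruent diagonal form with pivots 12, 2/3, -10.
So there are 2 positive, 1 negative pivots.
H is indefinite, so the origin is a saddle point.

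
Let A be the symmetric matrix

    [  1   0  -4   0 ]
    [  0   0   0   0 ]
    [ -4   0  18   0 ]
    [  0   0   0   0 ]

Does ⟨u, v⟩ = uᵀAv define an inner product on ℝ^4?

Row-reducing A symmetrically gives the diagonal entries 1, 0, 2, 0.
That gives 2 positive, 2 zero pivots.
Hence Q is positive semidefinite.
⟨·,·⟩ is an inner product exactly when A is positive definite.

no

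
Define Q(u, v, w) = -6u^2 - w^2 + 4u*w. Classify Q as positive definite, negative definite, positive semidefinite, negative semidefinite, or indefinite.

negative semidefinite

The associated matrix is A = [[-6, 0, 2], [0, 0, 0], [2, 0, -1]].
Symmetric row and column elimination reduces A to a congruent diagonal form with pivots -6, 0, -1/3.
Counting signs: 2 negative, 1 zero.
Hence Q is negative semidefinite.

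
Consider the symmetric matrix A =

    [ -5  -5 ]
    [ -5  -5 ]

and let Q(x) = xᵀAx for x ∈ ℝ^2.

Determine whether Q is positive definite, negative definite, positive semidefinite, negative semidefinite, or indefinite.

For the 2×2 matrix [[-5, -5], [-5, -5]]: det = -5·-5 − (-5)² = 0, trace = -10.
det = 0 so one eigenvalue is zero; the form is semidefinite with the sign of the trace.

negative semidefinite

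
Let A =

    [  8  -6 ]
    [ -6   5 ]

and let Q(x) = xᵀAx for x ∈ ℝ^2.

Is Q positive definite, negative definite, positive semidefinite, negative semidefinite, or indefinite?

positive definite

Leading principal minors: Δ_1 = 8, Δ_2 = 4.
All leading principal minors are positive, so by Sylvester's criterion Q is positive definite.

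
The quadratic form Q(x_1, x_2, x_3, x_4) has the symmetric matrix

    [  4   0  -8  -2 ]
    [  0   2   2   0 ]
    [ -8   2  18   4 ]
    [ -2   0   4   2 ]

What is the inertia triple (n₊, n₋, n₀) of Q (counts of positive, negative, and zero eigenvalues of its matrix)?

(3, 0, 1)

Congruent diagonalization of A (simultaneous row and column reduction) yields pivots 4, 2, 0, 1.
That gives 3 positive, 1 zero pivots.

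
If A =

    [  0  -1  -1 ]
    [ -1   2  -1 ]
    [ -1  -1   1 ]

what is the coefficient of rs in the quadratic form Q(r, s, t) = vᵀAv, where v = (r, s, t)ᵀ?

-2

The coefficient of rs is A[1,2] + A[2,1] = 2·(-1) = -2.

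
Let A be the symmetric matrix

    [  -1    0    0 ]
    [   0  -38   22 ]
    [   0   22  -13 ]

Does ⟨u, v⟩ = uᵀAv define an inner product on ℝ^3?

no

Leading principal minors: Δ_1 = -1, Δ_2 = 38, Δ_3 = -10.
The signs alternate starting with Δ_1 < 0, so by Sylvester's criterion Q is negative definite.
⟨·,·⟩ is an inner product exactly when A is positive definite.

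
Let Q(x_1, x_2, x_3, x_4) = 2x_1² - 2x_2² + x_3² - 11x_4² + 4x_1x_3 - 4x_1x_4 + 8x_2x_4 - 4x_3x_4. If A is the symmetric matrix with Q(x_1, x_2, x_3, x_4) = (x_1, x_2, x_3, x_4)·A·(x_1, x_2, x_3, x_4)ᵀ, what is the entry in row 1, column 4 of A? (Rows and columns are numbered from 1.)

The coefficient of x_1·x_4 in Q is -4. For a symmetric A this equals A[1,4] + A[4,1] = 2·A[1,4].
So A[1,4] = -4/2 = -2.

-2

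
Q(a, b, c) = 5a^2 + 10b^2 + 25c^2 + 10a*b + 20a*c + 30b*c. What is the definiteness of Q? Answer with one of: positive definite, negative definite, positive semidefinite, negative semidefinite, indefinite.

positive semidefinite

Write A = [[5, 5, 10], [5, 10, 15], [10, 15, 25]].
Applying the same elementary operations to the rows and columns of A produces a congruent diagonal matrix with entries 5, 5, 0.
So there are 2 positive, 1 zero pivots.
Hence Q is positive semidefinite.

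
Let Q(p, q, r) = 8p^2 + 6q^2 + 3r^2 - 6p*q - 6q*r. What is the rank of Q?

Write A = [[8, -3, 0], [-3, 6, -3], [0, -3, 3]].
Congruent diagonalization of A (simultaneous row and column reduction) yields pivots 8, 39/8, 15/13.
That gives 3 positive pivots.
The rank is the number of nonzero pivots: 3.

3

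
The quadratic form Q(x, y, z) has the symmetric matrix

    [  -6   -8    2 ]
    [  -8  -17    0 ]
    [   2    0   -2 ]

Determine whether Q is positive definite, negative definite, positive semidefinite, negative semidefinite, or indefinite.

negative definite

Congruent diagonalization of A (simultaneous row and column reduction) yields pivots -6, -19/3, -4/19.
Counting signs: 3 negative.
Hence Q is negative definite.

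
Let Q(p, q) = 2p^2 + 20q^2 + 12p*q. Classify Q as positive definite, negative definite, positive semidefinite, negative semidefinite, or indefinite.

positive definite

The symmetric matrix of Q is [[2, 6], [6, 20]].
For the 2×2 matrix [[2, 6], [6, 20]]: det = 2·20 − (6)² = 4, trace = 22.
det > 0 so both eigenvalues share the sign of the trace; trace = 22 > 0 ⇒ both positive.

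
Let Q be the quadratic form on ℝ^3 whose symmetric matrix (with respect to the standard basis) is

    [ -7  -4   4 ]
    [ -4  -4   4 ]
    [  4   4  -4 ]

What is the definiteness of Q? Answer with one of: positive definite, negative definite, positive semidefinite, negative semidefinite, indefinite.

Applying the same elementary operations to the rows and columns of A produces a congruent diagonal matrix with entries -7, -12/7, 0.
That gives 2 negative, 1 zero pivots.
Hence Q is negative semidefinite.

negative semidefinite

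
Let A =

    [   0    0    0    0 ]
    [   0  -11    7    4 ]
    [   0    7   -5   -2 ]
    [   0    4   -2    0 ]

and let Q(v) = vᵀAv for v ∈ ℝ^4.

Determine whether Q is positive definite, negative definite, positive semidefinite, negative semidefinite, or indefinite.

indefinite

Symmetric row and column elimination reduces A to a congruent diagonal form with pivots 0, -11, -6/11, 2.
That gives 1 positive, 2 negative, 1 zero pivots.
Hence Q is indefinite.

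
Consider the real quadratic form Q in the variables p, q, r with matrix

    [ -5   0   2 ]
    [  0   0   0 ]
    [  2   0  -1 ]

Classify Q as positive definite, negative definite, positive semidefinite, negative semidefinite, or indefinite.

negative semidefinite

Congruent diagonalization of A (simultaneous row and column reduction) yields pivots -5, 0, -1/5.
So there are 2 negative, 1 zero pivots.
Hence Q is negative semidefinite.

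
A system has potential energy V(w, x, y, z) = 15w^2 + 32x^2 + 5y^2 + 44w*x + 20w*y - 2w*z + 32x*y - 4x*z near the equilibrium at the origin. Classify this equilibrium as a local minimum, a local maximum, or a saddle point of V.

The Hessian at the origin is H = [[30, 44, 20, -2], [44, 64, 32, -4], [20, 32, 10, 0], [-2, -4, 0, 0]].
Symmetric row and column elimination reduces H to a congruent diagonal form with pivots 30, -8/15, 10, 2/5.
Counting signs: 3 positive, 1 negative.
H is indefinite, so the origin is a saddle point.

saddle point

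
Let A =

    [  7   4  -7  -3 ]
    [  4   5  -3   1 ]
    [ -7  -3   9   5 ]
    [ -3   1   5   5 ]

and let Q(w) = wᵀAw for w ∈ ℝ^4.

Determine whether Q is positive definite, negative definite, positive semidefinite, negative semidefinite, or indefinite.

positive definite

Symmetric row and column elimination reduces A to a congruent diagonal form with pivots 7, 19/7, 31/19, 12/31.
That gives 4 positive pivots.
Hence Q is positive definite.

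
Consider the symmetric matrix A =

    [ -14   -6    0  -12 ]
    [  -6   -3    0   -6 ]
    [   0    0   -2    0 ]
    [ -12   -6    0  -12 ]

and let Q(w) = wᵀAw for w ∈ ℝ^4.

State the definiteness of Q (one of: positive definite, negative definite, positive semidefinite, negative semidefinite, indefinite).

negative semidefinite

Applying the same elementary operations to the rows and columns of A produces a congruent diagonal matrix with entries -14, -3/7, -2, 0.
That gives 3 negative, 1 zero pivots.
Hence Q is negative semidefinite.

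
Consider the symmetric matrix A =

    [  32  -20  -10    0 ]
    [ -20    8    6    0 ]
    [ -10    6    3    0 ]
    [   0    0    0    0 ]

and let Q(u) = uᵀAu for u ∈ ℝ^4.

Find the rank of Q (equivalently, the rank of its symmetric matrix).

Congruent diagonalization of A (simultaneous row and column reduction) yields pivots 32, -9/2, -1/9, 0.
That gives 1 positive, 2 negative, 1 zero pivots.
The rank is the number of nonzero pivots: 3.

3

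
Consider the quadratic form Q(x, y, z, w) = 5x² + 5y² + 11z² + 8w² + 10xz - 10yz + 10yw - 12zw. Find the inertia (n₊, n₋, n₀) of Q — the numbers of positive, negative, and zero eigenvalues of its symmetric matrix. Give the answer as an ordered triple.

(4, 0, 0)

Write A = [[5, 0, 5, 0], [0, 5, -5, 5], [5, -5, 11, -6], [0, 5, -6, 8]].
An LDLᵀ factorisation of A has diagonal entries 5, 5, 1, 2.
Counting signs: 4 positive.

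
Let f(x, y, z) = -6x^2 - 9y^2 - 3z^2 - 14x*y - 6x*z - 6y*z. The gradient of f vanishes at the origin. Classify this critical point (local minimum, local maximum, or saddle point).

The Hessian at the origin is H = [[-12, -14, -6], [-14, -18, -6], [-6, -6, -6]].
Symmetric row and column elimination reduces H to a congruent diagonal form with pivots -12, -5/3, -12/5.
So there are 3 negative pivots.
H is negative definite, so the origin is a strict local maximum.

local maximum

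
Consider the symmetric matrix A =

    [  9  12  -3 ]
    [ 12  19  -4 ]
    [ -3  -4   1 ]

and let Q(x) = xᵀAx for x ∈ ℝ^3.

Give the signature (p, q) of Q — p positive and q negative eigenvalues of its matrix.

Symmetric row and column elimination reduces A to a congruent diagonal form with pivots 9, 3, 0.
Counting signs: 2 positive, 1 zero.

(2, 0)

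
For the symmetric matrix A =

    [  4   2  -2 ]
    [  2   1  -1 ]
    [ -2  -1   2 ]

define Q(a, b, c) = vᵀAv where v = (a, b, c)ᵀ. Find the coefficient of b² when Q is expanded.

The coefficient of b² is the diagonal entry A[2,2] = 1.

1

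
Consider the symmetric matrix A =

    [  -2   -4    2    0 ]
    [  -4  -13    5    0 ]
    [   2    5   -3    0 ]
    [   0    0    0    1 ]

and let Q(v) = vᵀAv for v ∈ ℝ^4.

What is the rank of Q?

Row-reducing A symmetrically gives the diagonal entries -2, -5, -4/5, 1.
Counting signs: 1 positive, 3 negative.
The rank is the number of nonzero pivots: 4.

4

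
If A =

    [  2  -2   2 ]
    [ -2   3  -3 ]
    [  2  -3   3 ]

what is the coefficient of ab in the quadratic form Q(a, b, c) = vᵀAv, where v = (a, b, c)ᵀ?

-4

The coefficient of ab is A[1,2] + A[2,1] = 2·(-2) = -4.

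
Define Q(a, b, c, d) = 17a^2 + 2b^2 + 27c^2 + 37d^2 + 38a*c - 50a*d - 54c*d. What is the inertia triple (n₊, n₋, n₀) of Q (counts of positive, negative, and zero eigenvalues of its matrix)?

(4, 0, 0)

The associated matrix is A = [[17, 0, 19, -25], [0, 2, 0, 0], [19, 0, 27, -27], [-25, 0, -27, 37]].
An LDLᵀ factorisation of A has diagonal entries 17, 2, 98/17, 4/49.
So there are 4 positive pivots.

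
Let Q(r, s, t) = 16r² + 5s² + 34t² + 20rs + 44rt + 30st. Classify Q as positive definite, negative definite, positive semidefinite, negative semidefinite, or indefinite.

indefinite

The symmetric matrix is A = [[16, 10, 22], [10, 5, 15], [22, 15, 34]].
An LDLᵀ factorisation of A has diagonal entries 16, -5/4, 5.
Counting signs: 2 positive, 1 negative.
Hence Q is indefinite.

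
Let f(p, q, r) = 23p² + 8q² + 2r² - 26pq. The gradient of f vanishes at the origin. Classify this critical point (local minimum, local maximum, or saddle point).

The Hessian at the origin is H = [[46, -26, 0], [-26, 16, 0], [0, 0, 4]].
Row-reducing H symmetrically gives the diagonal entries 46, 30/23, 4.
So there are 3 positive pivots.
H is positive definite, so the origin is a strict local minimum.

local minimum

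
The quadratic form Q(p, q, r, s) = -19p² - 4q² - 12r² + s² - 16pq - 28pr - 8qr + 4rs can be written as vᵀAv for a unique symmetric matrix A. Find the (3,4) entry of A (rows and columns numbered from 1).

2

The coefficient of r·s in Q is 4. For a symmetric A this equals A[3,4] + A[4,3] = 2·A[3,4].
So A[3,4] = 4/2 = 2.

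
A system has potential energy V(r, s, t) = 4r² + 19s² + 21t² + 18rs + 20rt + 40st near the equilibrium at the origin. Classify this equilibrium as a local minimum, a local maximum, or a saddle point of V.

saddle point

The Hessian at the origin is H = [[8, 18, 20], [18, 38, 40], [20, 40, 42]].
Symmetric row and column elimination reduces H to a congruent diagonal form with pivots 8, -5/2, 2.
Counting signs: 2 positive, 1 negative.
H is indefinite, so the origin is a saddle point.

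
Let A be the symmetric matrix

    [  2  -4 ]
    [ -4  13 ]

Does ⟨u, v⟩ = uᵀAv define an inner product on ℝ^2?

yes

Congruent diagonalization of A (simultaneous row and column reduction) yields pivots 2, 5.
Counting signs: 2 positive.
Hence Q is positive definite.
⟨·,·⟩ is an inner product exactly when A is positive definite.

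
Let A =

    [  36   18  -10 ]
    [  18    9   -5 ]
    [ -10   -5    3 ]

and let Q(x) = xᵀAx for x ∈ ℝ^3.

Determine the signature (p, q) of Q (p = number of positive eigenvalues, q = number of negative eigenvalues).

Symmetric row and column elimination reduces A to a congruent diagonal form with pivots 36, 0, 2/9.
So there are 2 positive, 1 zero pivots.

(2, 0)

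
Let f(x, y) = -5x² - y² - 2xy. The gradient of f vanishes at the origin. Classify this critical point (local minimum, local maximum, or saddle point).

local maximum

The Hessian at the origin is H = [[-10, -2], [-2, -2]].
det H = -10·-2 − (-2)² = 16 > 0 and H[1,1] = -10 < 0, so H is negative definite.
Therefore the origin is a local maximum.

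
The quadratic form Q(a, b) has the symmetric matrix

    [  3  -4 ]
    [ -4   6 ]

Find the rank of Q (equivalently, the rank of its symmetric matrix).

2

Row-reducing A symmetrically gives the diagonal entries 3, 2/3.
Counting signs: 2 positive.
The rank is the number of nonzero pivots: 2.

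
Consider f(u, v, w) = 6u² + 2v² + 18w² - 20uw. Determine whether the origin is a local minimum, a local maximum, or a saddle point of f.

local minimum

The Hessian at the origin is H = [[12, 0, -20], [0, 4, 0], [-20, 0, 36]].
Applying the same elementary operations to the rows and columns of H produces a congruent diagonal matrix with entries 12, 4, 8/3.
Counting signs: 3 positive.
H is positive definite, so the origin is a strict local minimum.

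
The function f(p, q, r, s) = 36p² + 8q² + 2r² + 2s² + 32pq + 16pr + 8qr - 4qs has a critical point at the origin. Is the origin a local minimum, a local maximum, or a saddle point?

The Hessian at the origin is H = [[72, 32, 16, 0], [32, 16, 8, -4], [16, 8, 4, 0], [0, -4, 0, 4]].
H is indefinite, so the origin is a saddle point.

saddle point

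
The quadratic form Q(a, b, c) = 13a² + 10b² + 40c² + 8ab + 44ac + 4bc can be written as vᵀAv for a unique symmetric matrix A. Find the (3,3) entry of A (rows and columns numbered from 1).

40

The coefficient of c² in Q is 40, and that is exactly A[3,3].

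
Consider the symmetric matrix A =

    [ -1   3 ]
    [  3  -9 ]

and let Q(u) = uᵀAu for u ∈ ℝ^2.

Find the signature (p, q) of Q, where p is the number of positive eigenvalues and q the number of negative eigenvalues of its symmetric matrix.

Applying the same elementary operations to the rows and columns of A produces a congruent diagonal matrix with entries -1, 0.
That gives 1 negative, 1 zero pivots.

(0, 1)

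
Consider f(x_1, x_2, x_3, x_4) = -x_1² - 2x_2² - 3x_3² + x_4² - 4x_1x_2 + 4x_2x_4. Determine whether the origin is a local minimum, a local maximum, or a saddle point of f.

saddle point

The Hessian at the origin is H = [[-2, -4, 0, 0], [-4, -4, 0, 4], [0, 0, -6, 0], [0, 4, 0, 2]].
Symmetric row and column elimination reduces H to a congruent diagonal form with pivots -2, 4, -6, -2.
That gives 1 positive, 3 negative pivots.
H is indefinite, so the origin is a saddle point.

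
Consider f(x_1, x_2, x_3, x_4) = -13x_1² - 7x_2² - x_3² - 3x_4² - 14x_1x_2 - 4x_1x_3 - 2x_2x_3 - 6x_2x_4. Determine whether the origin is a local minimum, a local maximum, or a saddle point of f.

local maximum

The Hessian at the origin is H = [[-26, -14, -4, 0], [-14, -14, -2, -6], [-4, -2, -2, 0], [0, -6, 0, -6]].
Row-reducing H symmetrically gives the diagonal entries -26, -84/13, -29/21, -12/29.
So there are 4 negative pivots.
H is negative definite, so the origin is a strict local maximum.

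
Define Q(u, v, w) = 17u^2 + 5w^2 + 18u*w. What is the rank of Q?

2

The symmetric matrix is A = [[17, 0, 9], [0, 0, 0], [9, 0, 5]].
Row-reducing A symmetrically gives the diagonal entries 17, 0, 4/17.
Counting signs: 2 positive, 1 zero.
The rank is the number of nonzero pivots: 2.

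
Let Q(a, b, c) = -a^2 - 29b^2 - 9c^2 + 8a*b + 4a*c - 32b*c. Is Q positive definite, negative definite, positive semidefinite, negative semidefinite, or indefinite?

The symmetric matrix of Q is A = [[-1, 4, 2], [4, -29, -16], [2, -16, -9]].
Leading principal minors: Δ_1 = -1, Δ_2 = 13, Δ_3 = -1.
The signs alternate starting with Δ_1 < 0, so by Sylvester's criterion Q is negative definite.

negative definite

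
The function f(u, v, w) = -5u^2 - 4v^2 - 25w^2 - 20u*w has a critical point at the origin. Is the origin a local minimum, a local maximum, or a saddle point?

local maximum

The Hessian at the origin is H = [[-10, 0, -20], [0, -8, 0], [-20, 0, -50]].
Row-reducing H symmetrically gives the diagonal entries -10, -8, -10.
So there are 3 negative pivots.
H is negative definite, so the origin is a strict local maximum.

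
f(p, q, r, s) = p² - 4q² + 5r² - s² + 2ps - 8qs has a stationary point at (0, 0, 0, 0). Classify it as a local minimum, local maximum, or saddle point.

saddle point

The Hessian at the origin is H = [[2, 0, 0, 2], [0, -8, 0, -8], [0, 0, 10, 0], [2, -8, 0, -2]].
Symmetric row and column elimination reduces H to a congruent diagonal form with pivots 2, -8, 10, 4.
So there are 3 positive, 1 negative pivots.
H is indefinite, so the origin is a saddle point.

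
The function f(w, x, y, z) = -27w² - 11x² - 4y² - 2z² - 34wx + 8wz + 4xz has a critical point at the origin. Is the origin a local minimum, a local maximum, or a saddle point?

The Hessian at the origin is H = [[-54, -34, 0, 8], [-34, -22, 0, 4], [0, 0, -8, 0], [8, 4, 0, -4]].
Applying the same elementary operations to the rows and columns of H produces a congruent diagonal matrix with entries -54, -16/27, -8, -1.
Counting signs: 4 negative.
H is negative definite, so the origin is a strict local maximum.

local maximum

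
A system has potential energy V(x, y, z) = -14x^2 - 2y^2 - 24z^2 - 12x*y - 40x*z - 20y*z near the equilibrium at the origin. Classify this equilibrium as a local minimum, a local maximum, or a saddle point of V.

The Hessian at the origin is H = [[-28, -12, -40], [-12, -4, -20], [-40, -20, -48]].
Symmetric row and column elimination reduces H to a congruent diagonal form with pivots -28, 8/7, 2.
That gives 2 positive, 1 negative pivots.
H is indefinite, so the origin is a saddle point.

saddle point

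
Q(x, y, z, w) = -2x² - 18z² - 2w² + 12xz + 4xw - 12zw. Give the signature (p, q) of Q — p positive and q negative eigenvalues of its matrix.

(0, 1)

Write A = [[-2, 0, 6, 2], [0, 0, 0, 0], [6, 0, -18, -6], [2, 0, -6, -2]].
Row-reducing A symmetrically gives the diagonal entries -2, 0, 0, 0.
That gives 1 negative, 3 zero pivots.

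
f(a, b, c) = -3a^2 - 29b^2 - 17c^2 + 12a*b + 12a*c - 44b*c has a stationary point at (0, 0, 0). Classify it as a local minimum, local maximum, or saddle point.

saddle point

The Hessian at the origin is H = [[-6, 12, 12], [12, -58, -44], [12, -44, -34]].
An LDLᵀ factorisation of H has diagonal entries -6, -34, 30/17.
So there are 1 positive, 2 negative pivots.
H is indefinite, so the origin is a saddle point.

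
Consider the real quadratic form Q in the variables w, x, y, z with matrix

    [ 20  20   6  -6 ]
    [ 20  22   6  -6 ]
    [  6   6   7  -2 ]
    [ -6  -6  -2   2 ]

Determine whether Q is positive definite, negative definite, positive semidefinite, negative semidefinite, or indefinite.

Row-reducing A symmetrically gives the diagonal entries 20, 2, 26/5, 5/26.
That gives 4 positive pivots.
Hence Q is positive definite.

positive definite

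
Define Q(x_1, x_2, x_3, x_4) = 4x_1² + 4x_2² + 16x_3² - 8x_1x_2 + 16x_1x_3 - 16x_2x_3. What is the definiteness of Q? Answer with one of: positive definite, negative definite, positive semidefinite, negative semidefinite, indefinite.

positive semidefinite

The associated matrix is A = [[4, -4, 8, 0], [-4, 4, -8, 0], [8, -8, 16, 0], [0, 0, 0, 0]].
Row-reducing A symmetrically gives the diagonal entries 4, 0, 0, 0.
Counting signs: 1 positive, 3 zero.
Hence Q is positive semidefinite.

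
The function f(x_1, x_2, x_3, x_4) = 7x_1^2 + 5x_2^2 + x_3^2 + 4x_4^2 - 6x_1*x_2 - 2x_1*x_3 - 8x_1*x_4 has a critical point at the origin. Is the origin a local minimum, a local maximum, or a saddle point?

The Hessian at the origin is H = [[14, -6, -2, -8], [-6, 10, 0, 0], [-2, 0, 2, 0], [-8, 0, 0, 8]].
Symmetric row and column elimination reduces H to a congruent diagonal form with pivots 14, 52/7, 21/13, 8/21.
That gives 4 positive pivots.
H is positive definite, so the origin is a strict local minimum.

local minimum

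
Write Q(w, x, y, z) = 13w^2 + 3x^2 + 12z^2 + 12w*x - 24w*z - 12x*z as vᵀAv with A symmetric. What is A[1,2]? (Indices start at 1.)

6

The coefficient of w·x in Q is 12. For a symmetric A this equals A[1,2] + A[2,1] = 2·A[1,2].
So A[1,2] = 12/2 = 6.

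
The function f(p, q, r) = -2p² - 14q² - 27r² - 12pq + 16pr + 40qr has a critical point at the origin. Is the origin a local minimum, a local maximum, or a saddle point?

saddle point

The Hessian at the origin is H = [[-4, -12, 16], [-12, -28, 40], [16, 40, -54]].
Applying the same elementary operations to the rows and columns of H produces a congruent diagonal matrix with entries -4, 8, 2.
That gives 2 positive, 1 negative pivots.
H is indefinite, so the origin is a saddle point.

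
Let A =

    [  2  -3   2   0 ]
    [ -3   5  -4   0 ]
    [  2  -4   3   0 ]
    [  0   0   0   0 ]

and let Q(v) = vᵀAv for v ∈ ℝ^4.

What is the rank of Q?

Applying the same elementary operations to the rows and columns of A produces a congruent diagonal matrix with entries 2, 1/2, -1, 0.
That gives 2 positive, 1 negative, 1 zero pivots.
The rank is the number of nonzero pivots: 3.

3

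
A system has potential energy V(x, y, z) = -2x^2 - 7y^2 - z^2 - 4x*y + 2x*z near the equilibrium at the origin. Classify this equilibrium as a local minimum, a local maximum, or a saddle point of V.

local maximum

The Hessian at the origin is H = [[-4, -4, 2], [-4, -14, 0], [2, 0, -2]].
Row-reducing H symmetrically gives the diagonal entries -4, -10, -3/5.
So there are 3 negative pivots.
H is negative definite, so the origin is a strict local maximum.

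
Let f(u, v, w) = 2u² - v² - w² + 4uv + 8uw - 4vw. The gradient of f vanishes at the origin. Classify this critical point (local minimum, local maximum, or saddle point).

saddle point

The Hessian at the origin is H = [[4, 4, 8], [4, -2, -4], [8, -4, -2]].
Row-reducing H symmetrically gives the diagonal entries 4, -6, 6.
So there are 2 positive, 1 negative pivots.
H is indefinite, so the origin is a saddle point.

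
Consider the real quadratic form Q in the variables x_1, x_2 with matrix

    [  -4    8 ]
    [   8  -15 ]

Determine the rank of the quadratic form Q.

2

Applying the same elementary operations to the rows and columns of A produces a congruent diagonal matrix with entries -4, 1.
So there are 1 positive, 1 negative pivots.
The rank is the number of nonzero pivots: 2.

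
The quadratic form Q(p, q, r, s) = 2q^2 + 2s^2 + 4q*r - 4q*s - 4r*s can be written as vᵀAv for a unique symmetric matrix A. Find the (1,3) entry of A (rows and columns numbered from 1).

The coefficient of p·r in Q is 0. For a symmetric A this equals A[1,3] + A[3,1] = 2·A[1,3].
So A[1,3] = 0/2 = 0.

0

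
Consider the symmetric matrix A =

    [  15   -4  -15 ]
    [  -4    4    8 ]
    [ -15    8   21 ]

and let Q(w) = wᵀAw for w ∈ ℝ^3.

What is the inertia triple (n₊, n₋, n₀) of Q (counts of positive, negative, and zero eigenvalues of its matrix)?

Applying the same elementary operations to the rows and columns of A produces a congruent diagonal matrix with entries 15, 44/15, 6/11.
That gives 3 positive pivots.

(3, 0, 0)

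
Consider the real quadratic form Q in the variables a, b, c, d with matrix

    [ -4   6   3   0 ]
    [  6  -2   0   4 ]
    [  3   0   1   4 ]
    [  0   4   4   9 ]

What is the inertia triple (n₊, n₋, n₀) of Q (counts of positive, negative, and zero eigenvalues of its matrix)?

Symmetric row and column elimination reduces A to a congruent diagonal form with pivots -4, 7, 5/14, 1.
That gives 3 positive, 1 negative pivots.

(3, 1, 0)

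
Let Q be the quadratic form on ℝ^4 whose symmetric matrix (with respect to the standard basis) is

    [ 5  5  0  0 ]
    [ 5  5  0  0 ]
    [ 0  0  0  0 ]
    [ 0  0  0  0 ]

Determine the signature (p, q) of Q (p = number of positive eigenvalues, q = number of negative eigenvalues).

(1, 0)

Row-reducing A symmetrically gives the diagonal entries 5, 0, 0, 0.
That gives 1 positive, 3 zero pivots.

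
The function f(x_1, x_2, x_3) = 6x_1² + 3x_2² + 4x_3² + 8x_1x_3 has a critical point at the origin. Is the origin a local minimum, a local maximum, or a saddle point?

The Hessian at the origin is H = [[12, 0, 8], [0, 6, 0], [8, 0, 8]].
Congruent diagonalization of H (simultaneous row and column reduction) yields pivots 12, 6, 8/3.
Counting signs: 3 positive.
H is positive definite, so the origin is a strict local minimum.

local minimum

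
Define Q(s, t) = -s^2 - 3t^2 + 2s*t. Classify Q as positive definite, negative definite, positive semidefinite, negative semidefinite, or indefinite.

The symmetric matrix of Q is A = [[-1, 1], [1, -3]].
Leading principal minors: Δ_1 = -1, Δ_2 = 2.
The signs alternate starting with Δ_1 < 0, so by Sylvester's criterion Q is negative definite.

negative definite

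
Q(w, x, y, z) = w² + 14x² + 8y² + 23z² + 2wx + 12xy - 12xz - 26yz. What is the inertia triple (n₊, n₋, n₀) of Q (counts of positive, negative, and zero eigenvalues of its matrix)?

(4, 0, 0)

Write A = [[1, 1, 0, 0], [1, 14, 6, -6], [0, 6, 8, -13], [0, -6, -13, 23]].
Applying the same elementary operations to the rows and columns of A produces a congruent diagonal matrix with entries 1, 13, 68/13, 15/68.
Counting signs: 4 positive.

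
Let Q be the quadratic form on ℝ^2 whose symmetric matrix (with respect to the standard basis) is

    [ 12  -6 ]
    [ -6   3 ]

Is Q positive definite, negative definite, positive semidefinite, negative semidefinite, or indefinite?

Row-reducing A symmetrically gives the diagonal entries 12, 0.
Counting signs: 1 positive, 1 zero.
Hence Q is positive semidefinite.

positive semidefinite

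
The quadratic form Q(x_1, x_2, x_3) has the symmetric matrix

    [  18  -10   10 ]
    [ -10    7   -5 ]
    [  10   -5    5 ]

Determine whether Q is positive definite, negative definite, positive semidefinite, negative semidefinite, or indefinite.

Congruent diagonalization of A (simultaneous row and column reduction) yields pivots 18, 13/9, -10/13.
That gives 2 positive, 1 negative pivots.
Hence Q is indefinite.

indefinite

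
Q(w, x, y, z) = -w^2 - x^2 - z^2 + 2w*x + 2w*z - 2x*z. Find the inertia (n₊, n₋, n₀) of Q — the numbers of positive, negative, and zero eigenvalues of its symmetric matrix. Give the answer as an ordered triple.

Write A = [[-1, 1, 0, 1], [1, -1, 0, -1], [0, 0, 0, 0], [1, -1, 0, -1]].
Applying the same elementary operations to the rows and columns of A produces a congruent diagonal matrix with entries -1, 0, 0, 0.
So there are 1 negative, 3 zero pivots.

(0, 1, 3)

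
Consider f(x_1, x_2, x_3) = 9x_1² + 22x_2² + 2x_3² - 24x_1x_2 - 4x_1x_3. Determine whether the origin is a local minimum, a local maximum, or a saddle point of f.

local minimum

The Hessian at the origin is H = [[18, -24, -4], [-24, 44, 0], [-4, 0, 4]].
Congruent diagonalization of H (simultaneous row and column reduction) yields pivots 18, 12, 20/27.
So there are 3 positive pivots.
H is positive definite, so the origin is a strict local minimum.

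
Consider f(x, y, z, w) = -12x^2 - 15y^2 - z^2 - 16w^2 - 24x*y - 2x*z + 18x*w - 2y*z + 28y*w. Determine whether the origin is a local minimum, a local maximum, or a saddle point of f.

The Hessian at the origin is H = [[-24, -24, -2, 18], [-24, -30, -2, 28], [-2, -2, -2, 0], [18, 28, 0, -32]].
Applying the same elementary operations to the rows and columns of H produces a congruent diagonal matrix with entries -24, -6, -11/6, -20/33.
So there are 4 negative pivots.
H is negative definite, so the origin is a strict local maximum.

local maximum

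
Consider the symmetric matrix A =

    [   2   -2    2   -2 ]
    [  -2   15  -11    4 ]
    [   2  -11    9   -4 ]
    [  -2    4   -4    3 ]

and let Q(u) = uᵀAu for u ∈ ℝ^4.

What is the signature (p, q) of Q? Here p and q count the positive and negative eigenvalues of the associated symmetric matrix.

(4, 0)

Congruent diagonalization of A (simultaneous row and column reduction) yields pivots 2, 13, 10/13, 1/5.
So there are 4 positive pivots.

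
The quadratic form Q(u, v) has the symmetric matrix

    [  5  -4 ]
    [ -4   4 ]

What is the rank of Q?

An LDLᵀ factorisation of A has diagonal entries 5, 4/5.
That gives 2 positive pivots.
The rank is the number of nonzero pivots: 2.

2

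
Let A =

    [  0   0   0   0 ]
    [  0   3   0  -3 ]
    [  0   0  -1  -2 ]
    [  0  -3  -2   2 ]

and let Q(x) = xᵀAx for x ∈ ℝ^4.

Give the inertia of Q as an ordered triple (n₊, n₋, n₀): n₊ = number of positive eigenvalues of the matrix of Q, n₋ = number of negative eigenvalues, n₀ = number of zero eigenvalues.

Congruent diagonalization of A (simultaneous row and column reduction) yields pivots 0, 3, -1, 3.
That gives 2 positive, 1 negative, 1 zero pivots.

(2, 1, 1)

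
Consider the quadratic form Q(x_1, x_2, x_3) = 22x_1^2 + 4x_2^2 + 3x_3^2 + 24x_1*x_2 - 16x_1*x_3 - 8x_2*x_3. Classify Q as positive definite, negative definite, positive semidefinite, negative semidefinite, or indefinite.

indefinite

Write A = [[22, 12, -8], [12, 4, -4], [-8, -4, 3]].
Symmetric row and column elimination reduces A to a congruent diagonal form with pivots 22, -28/11, 1/7.
Counting signs: 2 positive, 1 negative.
Hence Q is indefinite.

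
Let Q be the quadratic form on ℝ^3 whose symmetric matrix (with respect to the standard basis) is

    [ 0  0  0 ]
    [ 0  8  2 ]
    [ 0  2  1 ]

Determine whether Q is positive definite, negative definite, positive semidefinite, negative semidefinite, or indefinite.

Row-reducing A symmetrically gives the diagonal entries 0, 8, 1/2.
Counting signs: 2 positive, 1 zero.
Hence Q is positive semidefinite.

positive semidefinite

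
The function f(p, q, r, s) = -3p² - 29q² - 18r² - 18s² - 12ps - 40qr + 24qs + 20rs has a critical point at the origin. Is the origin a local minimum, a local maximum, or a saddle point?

The Hessian at the origin is H = [[-6, 0, 0, -12], [0, -58, -40, 24], [0, -40, -36, 20], [-12, 24, 20, -36]].
An LDLᵀ factorisation of H has diagonal entries -6, -58, -244/29, -40/61.
So there are 4 negative pivots.
H is negative definite, so the origin is a strict local maximum.

local maximum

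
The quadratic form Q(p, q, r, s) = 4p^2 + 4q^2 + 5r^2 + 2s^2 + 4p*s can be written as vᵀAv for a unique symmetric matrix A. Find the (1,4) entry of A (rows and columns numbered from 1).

2

The coefficient of p·s in Q is 4. For a symmetric A this equals A[1,4] + A[4,1] = 2·A[1,4].
So A[1,4] = 4/2 = 2.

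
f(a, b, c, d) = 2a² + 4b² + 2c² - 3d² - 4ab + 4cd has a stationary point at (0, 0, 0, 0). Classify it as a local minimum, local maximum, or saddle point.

The Hessian at the origin is H = [[4, -4, 0, 0], [-4, 8, 0, 0], [0, 0, 4, 4], [0, 0, 4, -6]].
Symmetric row and column elimination reduces H to a congruent diagonal form with pivots 4, 4, 4, -10.
That gives 3 positive, 1 negative pivots.
H is indefinite, so the origin is a saddle point.

saddle point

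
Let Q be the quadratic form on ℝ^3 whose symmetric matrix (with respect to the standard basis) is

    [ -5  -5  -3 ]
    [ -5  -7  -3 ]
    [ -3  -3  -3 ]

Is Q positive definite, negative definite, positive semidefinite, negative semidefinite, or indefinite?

Leading principal minors: Δ_1 = -5, Δ_2 = 10, Δ_3 = -12.
The signs alternate starting with Δ_1 < 0, so by Sylvester's criterion Q is negative definite.

negative definite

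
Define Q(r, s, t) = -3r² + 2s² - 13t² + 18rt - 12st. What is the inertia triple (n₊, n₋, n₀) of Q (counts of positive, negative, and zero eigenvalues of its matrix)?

(1, 2, 0)

Write A = [[-3, 0, 9], [0, 2, -6], [9, -6, -13]].
Applying the same elementary operations to the rows and columns of A produces a congruent diagonal matrix with entries -3, 2, -4.
Counting signs: 1 positive, 2 negative.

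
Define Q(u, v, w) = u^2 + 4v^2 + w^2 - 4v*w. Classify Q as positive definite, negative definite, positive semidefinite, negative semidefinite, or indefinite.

positive semidefinite

The symmetric matrix is A = [[1, 0, 0], [0, 4, -2], [0, -2, 1]].
Symmetric row and column elimination reduces A to a congruent diagonal form with pivots 1, 4, 0.
So there are 2 positive, 1 zero pivots.
Hence Q is positive semidefinite.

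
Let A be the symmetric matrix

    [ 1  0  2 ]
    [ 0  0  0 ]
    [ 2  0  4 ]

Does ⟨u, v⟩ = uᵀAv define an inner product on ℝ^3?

Row-reducing A symmetrically gives the diagonal entries 1, 0, 0.
So there are 1 positive, 2 zero pivots.
Hence Q is positive semidefinite.
⟨·,·⟩ is an inner product exactly when A is positive definite.

no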